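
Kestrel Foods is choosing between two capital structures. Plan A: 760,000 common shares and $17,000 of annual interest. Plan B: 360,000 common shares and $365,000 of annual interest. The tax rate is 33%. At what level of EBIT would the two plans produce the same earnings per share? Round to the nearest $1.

Set EPS_A = EPS_B: (EBIT − $17,000)(1 − 0.33) ÷ 760,000 = (EBIT − $365,000)(1 − 0.33) ÷ 360,000.
The (1 − t) factor cancels: (EBIT − 17,000) × 360,000 = (EBIT − 365,000) × 760,000.
EBIT × (760,000 − 360,000) = 365,000 × 760,000 − 17,000 × 360,000 = 271,280,000,000, so EBIT = 271,280,000,000 ÷ 400,000 = 678,200.00.

$678,200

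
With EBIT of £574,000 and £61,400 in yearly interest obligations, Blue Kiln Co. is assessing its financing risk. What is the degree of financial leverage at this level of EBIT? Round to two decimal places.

Interest = £61,400.00.
DFL = EBIT ÷ (EBIT − I) = £574,000 ÷ (£574,000 − £61,400.00) = £574,000 ÷ £512,600.00 = 1.1198.

1.12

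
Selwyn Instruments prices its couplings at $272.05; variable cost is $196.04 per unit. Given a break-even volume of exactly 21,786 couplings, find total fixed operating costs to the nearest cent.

$1,655,953.86

Each unit contributes $272.05 − $196.04 = $76.01.
Since BE = FC / CM, FC = 21,786 × $76.01 = $1,655,953.86.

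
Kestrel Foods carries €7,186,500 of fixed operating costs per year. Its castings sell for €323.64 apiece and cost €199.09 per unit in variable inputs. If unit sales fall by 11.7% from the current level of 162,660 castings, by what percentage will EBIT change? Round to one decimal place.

-18.1%

Contribution at this volume is 162,660 × €124.55 = €20,259,303.00.
EBIT = €20,259,303.00 − €7,186,500 = €13,072,803.00.
DOL = contribution ÷ EBIT = €20,259,303.00 ÷ €13,072,803.00 = 1.5497.
So EBIT moves 1.5497 × (-11.7%) = -18.1%.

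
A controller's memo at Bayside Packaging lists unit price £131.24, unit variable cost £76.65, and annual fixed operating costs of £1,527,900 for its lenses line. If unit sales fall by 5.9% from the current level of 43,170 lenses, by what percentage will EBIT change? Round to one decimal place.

Total contribution margin = 43,170 × £54.59 = £2,356,650.30.
Operating income = contribution − fixed costs = £2,356,650.30 − £1,527,900 = £828,750.30.
So DOL = total CM / EBIT = £2,356,650.30 / £828,750.30 = 2.8436.
Operating income changes by 2.8436 × -5.9% = -16.8%.

-16.8%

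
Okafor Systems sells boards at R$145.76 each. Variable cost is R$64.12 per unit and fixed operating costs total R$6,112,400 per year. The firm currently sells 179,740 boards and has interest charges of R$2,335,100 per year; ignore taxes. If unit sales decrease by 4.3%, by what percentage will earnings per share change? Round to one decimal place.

-10.1%

Contribution at this volume is 179,740 × R$81.64 = R$14,673,973.60.
Operating income = contribution − fixed costs = R$14,673,973.60 − R$6,112,400 = R$8,561,573.60.
Interest = R$2,335,100.00, so EBIT − I = R$6,226,473.60.
DCL = total CM / (EBIT − I) = R$14,673,973.60 / R$6,226,473.60 = 2.3567.
EPS therefore changes by 2.3567 × (-4.3%) = -10.1%.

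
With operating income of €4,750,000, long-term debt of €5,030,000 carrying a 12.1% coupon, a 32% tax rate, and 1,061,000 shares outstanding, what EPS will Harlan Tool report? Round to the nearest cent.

Pre-tax income = €4,750,000 − €608,630.00 = €4,141,370.00.
After tax at 32%: net income = €4,141,370.00 × 0.68 = €2,816,131.60.
Per share: €2,816,131.60 / 1,061,000 shares = €2.65.

€2.65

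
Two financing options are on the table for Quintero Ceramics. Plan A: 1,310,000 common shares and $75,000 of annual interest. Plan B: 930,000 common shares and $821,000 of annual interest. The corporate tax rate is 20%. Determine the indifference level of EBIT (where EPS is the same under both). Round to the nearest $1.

At indifference, (EBIT − 75,000)(1 − t)/1,310,000 = (EBIT − 821,000)(1 − t)/930,000.
The (1 − t) factor cancels: (EBIT − 75,000) × 930,000 = (EBIT − 821,000) × 1,310,000.
Solving, EBIT = (821,000·1,310,000 − 75,000·930,000) / (1,310,000 − 930,000) = 1,005,760,000,000 / 380,000 = 2,646,736.84.

$2,646,737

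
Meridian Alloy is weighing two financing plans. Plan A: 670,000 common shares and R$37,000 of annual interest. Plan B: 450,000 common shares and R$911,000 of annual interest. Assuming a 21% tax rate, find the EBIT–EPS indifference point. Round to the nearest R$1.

R$2,698,727

At indifference, (EBIT − 37,000)(1 − t)/670,000 = (EBIT − 911,000)(1 − t)/450,000.
Cancelling (1 − t) and cross-multiplying: 450,000·(EBIT − 37,000) = 670,000·(EBIT − 911,000).
EBIT × (670,000 − 450,000) = 911,000 × 670,000 − 37,000 × 450,000 = 593,720,000,000, so EBIT = 593,720,000,000 ÷ 220,000 = 2,698,727.27.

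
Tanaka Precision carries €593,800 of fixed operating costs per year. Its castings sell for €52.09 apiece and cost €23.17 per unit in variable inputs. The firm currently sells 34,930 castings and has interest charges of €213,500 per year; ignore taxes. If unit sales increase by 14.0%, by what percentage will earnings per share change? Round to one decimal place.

+69.7%

Total contribution margin = 34,930 × €28.92 = €1,010,175.60.
Operating income = contribution − fixed costs = €1,010,175.60 − €593,800 = €416,375.60.
Interest = €213,500.00, so EBIT − I = €202,875.60.
DCL = total CM / (EBIT − I) = €1,010,175.60 / €202,875.60 = 4.9793.
EPS therefore changes by 4.9793 × (+14.0%) = +69.7%.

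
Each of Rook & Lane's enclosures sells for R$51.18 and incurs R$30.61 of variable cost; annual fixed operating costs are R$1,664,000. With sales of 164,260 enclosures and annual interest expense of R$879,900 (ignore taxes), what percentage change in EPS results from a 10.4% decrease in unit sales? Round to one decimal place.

-42.1%

Total contribution margin = 164,260 × R$20.57 = R$3,378,828.20.
Subtracting fixed costs: EBIT = R$3,378,828.20 − R$1,664,000 = R$1,714,828.20.
After interest of R$879,900.00, pre-tax earnings = R$834,928.20.
DCL = total CM / (EBIT − I) = R$3,378,828.20 / R$834,928.20 = 4.0468.
EPS therefore changes by 4.0468 × (-10.4%) = -42.1%.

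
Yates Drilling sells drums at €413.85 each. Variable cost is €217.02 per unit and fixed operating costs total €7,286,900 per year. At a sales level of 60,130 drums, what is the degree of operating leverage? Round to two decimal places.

Total contribution margin = 60,130 × €196.83 = €11,835,387.90.
Operating income = contribution − fixed costs = €11,835,387.90 − €7,286,900 = €4,548,487.90.
Degree of operating leverage = €11,835,387.90 / €4,548,487.90 = 2.6020.

2.60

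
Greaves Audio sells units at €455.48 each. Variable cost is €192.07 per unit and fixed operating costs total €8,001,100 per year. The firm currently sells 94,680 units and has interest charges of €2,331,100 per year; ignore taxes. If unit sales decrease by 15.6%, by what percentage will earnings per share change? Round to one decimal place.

-26.6%

At 94,680 units, contribution = 94,680 × €263.41 = €24,939,658.80.
EBIT = €24,939,658.80 − €8,001,100 = €16,938,558.80.
After interest of €2,331,100.00, pre-tax earnings = €14,607,458.80.
DCL = total CM / (EBIT − I) = €24,939,658.80 / €14,607,458.80 = 1.7073.
EPS therefore changes by 1.7073 × (-15.6%) = -26.6%.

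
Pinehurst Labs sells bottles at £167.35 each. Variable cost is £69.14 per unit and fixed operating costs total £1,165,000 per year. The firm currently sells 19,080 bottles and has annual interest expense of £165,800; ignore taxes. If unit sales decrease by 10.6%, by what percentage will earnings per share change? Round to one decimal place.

Contribution at this volume is 19,080 × £98.21 = £1,873,846.80.
Operating income = contribution − fixed costs = £1,873,846.80 − £1,165,000 = £708,846.80.
Interest = £165,800.00, so EBIT − I = £543,046.80.
DCL = total CM / (EBIT − I) = £1,873,846.80 / £543,046.80 = 3.4506.
EPS therefore changes by 3.4506 × (-10.6%) = -36.6%.

-36.6%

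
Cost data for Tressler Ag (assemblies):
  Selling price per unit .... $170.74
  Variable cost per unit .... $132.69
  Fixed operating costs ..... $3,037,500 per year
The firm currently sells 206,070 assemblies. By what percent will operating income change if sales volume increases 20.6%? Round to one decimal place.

At 206,070 units, contribution = 206,070 × $38.05 = $7,840,963.50.
Operating income = contribution − fixed costs = $7,840,963.50 − $3,037,500 = $4,803,463.50.
DOL = contribution ÷ EBIT = $7,840,963.50 ÷ $4,803,463.50 = 1.6324.
Operating income changes by 1.6324 × +20.6% = +33.6%.

+33.6%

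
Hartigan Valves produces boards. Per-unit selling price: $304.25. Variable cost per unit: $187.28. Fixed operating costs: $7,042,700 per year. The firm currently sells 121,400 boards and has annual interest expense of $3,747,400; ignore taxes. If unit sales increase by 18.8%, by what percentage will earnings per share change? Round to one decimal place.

+78.3%

At 121,400 units, contribution = 121,400 × $116.97 = $14,200,158.00.
Subtracting fixed costs: EBIT = $14,200,158.00 − $7,042,700 = $7,157,458.00.
After interest of $3,747,400.00, pre-tax earnings = $3,410,058.00.
DCL = total CM / (EBIT − I) = $14,200,158.00 / $3,410,058.00 = 4.1642.
%ΔEPS = DCL × %ΔSales = 4.1642 × +18.8% = +78.3%.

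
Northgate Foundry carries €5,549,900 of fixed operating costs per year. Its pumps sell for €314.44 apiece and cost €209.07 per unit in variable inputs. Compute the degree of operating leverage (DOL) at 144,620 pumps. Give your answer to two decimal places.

Contribution at this volume is 144,620 × €105.37 = €15,238,609.40.
EBIT = €15,238,609.40 − €5,549,900 = €9,688,709.40.
Degree of operating leverage = €15,238,609.40 / €9,688,709.40 = 1.5728.

1.57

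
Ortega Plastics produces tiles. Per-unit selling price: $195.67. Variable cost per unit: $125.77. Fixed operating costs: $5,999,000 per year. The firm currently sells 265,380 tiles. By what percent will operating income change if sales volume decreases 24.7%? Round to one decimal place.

-36.5%

Contribution at this volume is 265,380 × $69.90 = $18,550,062.00.
Subtracting fixed costs: EBIT = $18,550,062.00 − $5,999,000 = $12,551,062.00.
DOL = contribution ÷ EBIT = $18,550,062.00 ÷ $12,551,062.00 = 1.4780.
Operating income changes by 1.4780 × -24.7% = -36.5%.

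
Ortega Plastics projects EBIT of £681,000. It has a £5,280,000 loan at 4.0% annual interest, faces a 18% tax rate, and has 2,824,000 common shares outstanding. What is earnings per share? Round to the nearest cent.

£0.14

Interest = £211,200.00, so EBT = £681,000 − £211,200.00 = £469,800.00.
Net income = £469,800.00 × (1 − 0.18) = £385,236.00.
Per share: £385,236.00 / 2,824,000 shares = £0.14.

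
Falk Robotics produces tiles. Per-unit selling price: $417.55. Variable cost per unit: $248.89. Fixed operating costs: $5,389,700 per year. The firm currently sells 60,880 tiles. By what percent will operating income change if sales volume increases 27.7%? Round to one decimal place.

+58.3%

Contribution at this volume is 60,880 × $168.66 = $10,268,020.80.
Subtracting fixed costs: EBIT = $10,268,020.80 − $5,389,700 = $4,878,320.80.
So DOL = total CM / EBIT = $10,268,020.80 / $4,878,320.80 = 2.1048.
%ΔEBIT = DOL × %ΔSales = 2.1048 × +27.7% = +58.3%.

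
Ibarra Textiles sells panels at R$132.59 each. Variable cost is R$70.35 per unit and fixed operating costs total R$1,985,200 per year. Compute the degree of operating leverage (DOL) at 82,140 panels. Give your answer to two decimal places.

1.63

At 82,140 units, contribution = 82,140 × R$62.24 = R$5,112,393.60.
EBIT = R$5,112,393.60 − R$1,985,200 = R$3,127,193.60.
DOL = contribution ÷ EBIT = R$5,112,393.60 ÷ R$3,127,193.60 = 1.6348.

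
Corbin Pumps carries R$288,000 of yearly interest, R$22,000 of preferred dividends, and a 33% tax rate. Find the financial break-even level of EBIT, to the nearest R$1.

R$320,836

Preferred dividends are paid after tax, so their pre-tax equivalent is R$22,000 ÷ (1 − 0.33) = R$32,835.82.
EPS = 0 when EBIT covers interest plus the pre-tax preferred burden: R$288,000 + R$32,835.82 = R$320,835.82.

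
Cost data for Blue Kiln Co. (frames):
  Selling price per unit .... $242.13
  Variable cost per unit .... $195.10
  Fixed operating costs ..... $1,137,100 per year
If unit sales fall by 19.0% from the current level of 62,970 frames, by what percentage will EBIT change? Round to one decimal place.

At 62,970 units, contribution = 62,970 × $47.03 = $2,961,479.10.
Operating income = contribution − fixed costs = $2,961,479.10 − $1,137,100 = $1,824,379.10.
Degree of operating leverage = $2,961,479.10 / $1,824,379.10 = 1.6233.
Operating income changes by 1.6233 × -19.0% = -30.8%.

-30.8%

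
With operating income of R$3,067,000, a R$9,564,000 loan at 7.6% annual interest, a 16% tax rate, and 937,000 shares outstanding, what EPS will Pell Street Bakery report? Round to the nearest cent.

R$2.10

Interest = R$726,864.00, so EBT = R$3,067,000 − R$726,864.00 = R$2,340,136.00.
After tax at 16%: net income = R$2,340,136.00 × 0.84 = R$1,965,714.24.
Per share: R$1,965,714.24 / 937,000 shares = R$2.10.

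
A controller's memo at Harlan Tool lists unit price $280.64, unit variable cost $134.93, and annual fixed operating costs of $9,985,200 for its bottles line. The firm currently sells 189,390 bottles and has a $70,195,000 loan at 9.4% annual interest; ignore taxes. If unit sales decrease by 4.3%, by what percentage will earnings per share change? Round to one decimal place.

Total contribution margin = 189,390 × $145.71 = $27,596,016.90.
Subtracting fixed costs: EBIT = $27,596,016.90 − $9,985,200 = $17,610,816.90.
After interest of $6,598,330.00, pre-tax earnings = $11,012,486.90.
Degree of combined leverage = contribution ÷ (EBIT − I) = $27,596,016.90 ÷ $11,012,486.90 = 2.5059.
EPS therefore changes by 2.5059 × (-4.3%) = -10.8%.

-10.8%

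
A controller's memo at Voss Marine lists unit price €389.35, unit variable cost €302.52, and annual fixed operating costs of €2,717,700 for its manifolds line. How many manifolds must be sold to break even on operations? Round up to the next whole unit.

Unit CM = price − variable cost = €389.35 − €302.52 = €86.83.
Break-even volume = fixed costs ÷ CM per unit = €2,717,700 ÷ €86.83 = 31,299.09, so 31,300 manifolds.

31,300 manifolds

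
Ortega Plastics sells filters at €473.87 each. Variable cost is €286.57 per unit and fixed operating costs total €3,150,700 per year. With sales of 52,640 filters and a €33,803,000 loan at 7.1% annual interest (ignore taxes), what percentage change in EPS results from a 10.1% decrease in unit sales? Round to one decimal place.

-23.1%

At 52,640 units, contribution = 52,640 × €187.30 = €9,859,472.00.
EBIT = €9,859,472.00 − €3,150,700 = €6,708,772.00.
After interest of €2,400,013.00, pre-tax earnings = €4,308,759.00.
DCL = total CM / (EBIT − I) = €9,859,472.00 / €4,308,759.00 = 2.2882.
%ΔEPS = DCL × %ΔSales = 2.2882 × -10.1% = -23.1%.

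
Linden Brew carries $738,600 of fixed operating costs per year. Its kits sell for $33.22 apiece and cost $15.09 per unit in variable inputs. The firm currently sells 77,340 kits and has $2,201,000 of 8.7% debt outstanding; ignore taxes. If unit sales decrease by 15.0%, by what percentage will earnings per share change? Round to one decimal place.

Total contribution margin = 77,340 × $18.13 = $1,402,174.20.
Subtracting fixed costs: EBIT = $1,402,174.20 − $738,600 = $663,574.20.
After interest of $191,487.00, pre-tax earnings = $472,087.20.
Degree of combined leverage = contribution ÷ (EBIT − I) = $1,402,174.20 ÷ $472,087.20 = 2.9702.
EPS therefore changes by 2.9702 × (-15.0%) = -44.6%.

-44.6%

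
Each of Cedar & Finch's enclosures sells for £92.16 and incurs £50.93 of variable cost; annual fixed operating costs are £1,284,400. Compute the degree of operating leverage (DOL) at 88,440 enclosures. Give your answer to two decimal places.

1.54

Contribution at this volume is 88,440 × £41.23 = £3,646,381.20.
EBIT = £3,646,381.20 − £1,284,400 = £2,361,981.20.
DOL = contribution ÷ EBIT = £3,646,381.20 ÷ £2,361,981.20 = 1.5438.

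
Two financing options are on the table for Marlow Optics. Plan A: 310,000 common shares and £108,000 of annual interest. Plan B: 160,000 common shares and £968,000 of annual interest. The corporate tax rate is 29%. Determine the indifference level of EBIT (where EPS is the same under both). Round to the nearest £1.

Set EPS_A = EPS_B: (EBIT − £108,000)(1 − 0.29) ÷ 310,000 = (EBIT − £968,000)(1 − 0.29) ÷ 160,000.
Cancelling (1 − t) and cross-multiplying: 160,000·(EBIT − 108,000) = 310,000·(EBIT − 968,000).
Solving, EBIT = (968,000·310,000 − 108,000·160,000) / (310,000 − 160,000) = 282,800,000,000 / 150,000 = 1,885,333.33.

£1,885,333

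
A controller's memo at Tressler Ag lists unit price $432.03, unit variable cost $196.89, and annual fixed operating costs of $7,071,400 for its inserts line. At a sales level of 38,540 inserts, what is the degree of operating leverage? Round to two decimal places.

4.55

Total contribution margin = 38,540 × $235.14 = $9,062,295.60.
Subtracting fixed costs: EBIT = $9,062,295.60 − $7,071,400 = $1,990,895.60.
Degree of operating leverage = $9,062,295.60 / $1,990,895.60 = 4.5519.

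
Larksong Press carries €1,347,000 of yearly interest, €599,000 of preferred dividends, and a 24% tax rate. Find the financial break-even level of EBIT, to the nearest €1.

€2,135,158

Preferred dividends are paid after tax, so their pre-tax equivalent is €599,000 ÷ (1 − 0.24) = €788,157.89.
Financial break-even EBIT = interest + D_p ÷ (1 − t) = €1,347,000 + €788,157.89 = €2,135,157.89.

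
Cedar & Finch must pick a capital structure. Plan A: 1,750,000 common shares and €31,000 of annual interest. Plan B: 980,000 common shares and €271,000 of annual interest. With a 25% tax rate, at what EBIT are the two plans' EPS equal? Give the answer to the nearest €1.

€576,455

Set EPS_A = EPS_B: (EBIT − €31,000)(1 − 0.25) ÷ 1,750,000 = (EBIT − €271,000)(1 − 0.25) ÷ 980,000.
The (1 − t) factor cancels: (EBIT − 31,000) × 980,000 = (EBIT − 271,000) × 1,750,000.
Solving, EBIT = (271,000·1,750,000 − 31,000·980,000) / (1,750,000 − 980,000) = 443,870,000,000 / 770,000 = 576,454.55.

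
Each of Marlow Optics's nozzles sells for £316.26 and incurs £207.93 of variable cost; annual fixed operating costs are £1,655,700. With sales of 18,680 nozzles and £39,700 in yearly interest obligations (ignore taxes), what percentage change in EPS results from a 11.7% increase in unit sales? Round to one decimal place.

Contribution at this volume is 18,680 × £108.33 = £2,023,604.40.
EBIT = £2,023,604.40 − £1,655,700 = £367,904.40.
Interest = £39,700.00, so EBIT − I = £328,204.40.
DCL = total CM / (EBIT − I) = £2,023,604.40 / £328,204.40 = 6.1657.
EPS therefore changes by 6.1657 × (+11.7%) = +72.1%.

+72.1%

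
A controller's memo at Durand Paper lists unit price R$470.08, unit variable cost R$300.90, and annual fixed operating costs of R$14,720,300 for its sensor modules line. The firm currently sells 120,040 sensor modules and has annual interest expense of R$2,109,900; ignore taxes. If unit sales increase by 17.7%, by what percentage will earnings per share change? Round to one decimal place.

At 120,040 units, contribution = 120,040 × R$169.18 = R$20,308,367.20.
Operating income = contribution − fixed costs = R$20,308,367.20 − R$14,720,300 = R$5,588,067.20.
Interest = R$2,109,900.00, so EBIT − I = R$3,478,167.20.
Degree of combined leverage = contribution ÷ (EBIT − I) = R$20,308,367.20 ÷ R$3,478,167.20 = 5.8388.
EPS therefore changes by 5.8388 × (+17.7%) = +103.3%.

+103.3%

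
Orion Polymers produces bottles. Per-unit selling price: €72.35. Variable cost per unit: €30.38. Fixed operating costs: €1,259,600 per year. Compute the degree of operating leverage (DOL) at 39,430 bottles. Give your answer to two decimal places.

Total contribution margin = 39,430 × €41.97 = €1,654,877.10.
EBIT = €1,654,877.10 − €1,259,600 = €395,277.10.
DOL = contribution ÷ EBIT = €1,654,877.10 ÷ €395,277.10 = 4.1866.

4.19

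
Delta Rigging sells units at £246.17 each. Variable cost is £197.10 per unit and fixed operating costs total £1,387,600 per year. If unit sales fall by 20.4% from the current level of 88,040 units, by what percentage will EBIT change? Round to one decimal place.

Total contribution margin = 88,040 × £49.07 = £4,320,122.80.
Operating income = contribution − fixed costs = £4,320,122.80 − £1,387,600 = £2,932,522.80.
So DOL = total CM / EBIT = £4,320,122.80 / £2,932,522.80 = 1.4732.
%ΔEBIT = DOL × %ΔSales = 1.4732 × -20.4% = -30.1%.

-30.1%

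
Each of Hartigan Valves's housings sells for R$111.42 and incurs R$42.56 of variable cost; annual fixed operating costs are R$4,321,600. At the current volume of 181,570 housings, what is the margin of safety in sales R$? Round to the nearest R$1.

R$13,237,897

Contribution margin per unit = R$111.42 − R$42.56 = R$68.86. Break-even units = R$4,321,600 ÷ R$68.86 = 62,759.22; break-even revenue = 62,759.22 × R$111.42 = R$6,992,632.47.
Current sales = 181,570 × R$111.42 = R$20,230,529.40.
Margin of safety = R$20,230,529.40 − R$6,992,632.47 = R$13,237,897.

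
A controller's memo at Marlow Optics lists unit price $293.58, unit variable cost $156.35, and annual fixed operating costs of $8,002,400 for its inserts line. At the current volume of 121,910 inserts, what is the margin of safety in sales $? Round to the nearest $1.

Each unit contributes $293.58 − $156.35 = $137.23. Break-even units = $8,002,400 ÷ $137.23 = 58,313.78; break-even revenue = 58,313.78 × $293.58 = $17,119,759.47.
Actual sales revenue = 121,910 × $293.58 = $35,790,337.80.
Margin of safety = $35,790,337.80 − $17,119,759.47 = $18,670,578.

$18,670,578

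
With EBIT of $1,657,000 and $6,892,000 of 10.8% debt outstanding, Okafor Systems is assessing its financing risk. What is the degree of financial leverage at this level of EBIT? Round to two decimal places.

Annual interest charges come to $744,336.00.
Degree of financial leverage = EBIT / (EBIT − interest) = $1,657,000 / $912,664.00 = 1.8156.

1.82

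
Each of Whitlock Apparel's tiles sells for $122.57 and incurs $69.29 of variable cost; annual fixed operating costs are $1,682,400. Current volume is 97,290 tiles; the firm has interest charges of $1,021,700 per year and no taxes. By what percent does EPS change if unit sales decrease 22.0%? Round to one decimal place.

At 97,290 units, contribution = 97,290 × $53.28 = $5,183,611.20.
Operating income = contribution − fixed costs = $5,183,611.20 − $1,682,400 = $3,501,211.20.
After interest of $1,021,700.00, pre-tax earnings = $2,479,511.20.
Degree of combined leverage = contribution ÷ (EBIT − I) = $5,183,611.20 ÷ $2,479,511.20 = 2.0906.
EPS therefore changes by 2.0906 × (-22.0%) = -46.0%.

-46.0%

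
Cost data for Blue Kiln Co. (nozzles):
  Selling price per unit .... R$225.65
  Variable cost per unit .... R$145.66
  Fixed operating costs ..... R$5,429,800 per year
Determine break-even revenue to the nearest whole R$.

R$15,317,344

CM per unit = R$225.65 − R$145.66 = R$79.99; CM ratio = R$79.99 / R$225.65 = 0.3545.
Break-even sales = FC ÷ CM ratio = R$5,429,800 × R$225.65 / R$79.99 = R$15,317,344.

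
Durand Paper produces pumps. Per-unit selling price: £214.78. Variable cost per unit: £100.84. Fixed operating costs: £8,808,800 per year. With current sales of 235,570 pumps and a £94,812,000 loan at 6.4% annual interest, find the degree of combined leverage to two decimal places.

Total contribution margin = 235,570 × £113.94 = £26,840,845.80.
EBIT = £26,840,845.80 − £8,808,800 = £18,032,045.80. Interest = £6,067,968.00.
DOL = £26,840,845.80 ÷ £18,032,045.80 = 1.4885; DFL = £18,032,045.80 ÷ £11,964,077.80 = 1.5072.
DCL = DOL × DFL = 1.4885 × 1.5072 = 2.2435.

2.24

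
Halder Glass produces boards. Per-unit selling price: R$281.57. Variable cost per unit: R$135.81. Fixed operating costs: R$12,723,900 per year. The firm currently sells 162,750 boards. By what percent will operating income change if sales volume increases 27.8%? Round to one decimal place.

At 162,750 units, contribution = 162,750 × R$145.76 = R$23,722,440.00.
EBIT = R$23,722,440.00 − R$12,723,900 = R$10,998,540.00.
Degree of operating leverage = R$23,722,440.00 / R$10,998,540.00 = 2.1569.
%ΔEBIT = DOL × %ΔSales = 2.1569 × +27.8% = +60.0%.

+60.0%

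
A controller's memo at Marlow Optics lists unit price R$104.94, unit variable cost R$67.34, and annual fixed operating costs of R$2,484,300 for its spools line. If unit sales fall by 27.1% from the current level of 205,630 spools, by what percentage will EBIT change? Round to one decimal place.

Total contribution margin = 205,630 × R$37.60 = R$7,731,688.00.
Operating income = contribution − fixed costs = R$7,731,688.00 − R$2,484,300 = R$5,247,388.00.
Degree of operating leverage = R$7,731,688.00 / R$5,247,388.00 = 1.4734.
Operating income changes by 1.4734 × -27.1% = -39.9%.

-39.9%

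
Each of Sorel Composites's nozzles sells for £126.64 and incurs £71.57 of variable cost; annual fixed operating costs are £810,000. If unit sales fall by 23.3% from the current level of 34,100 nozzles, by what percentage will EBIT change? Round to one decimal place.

-41.0%

At 34,100 units, contribution = 34,100 × £55.07 = £1,877,887.00.
EBIT = £1,877,887.00 − £810,000 = £1,067,887.00.
DOL = contribution ÷ EBIT = £1,877,887.00 ÷ £1,067,887.00 = 1.7585.
Operating income changes by 1.7585 × -23.3% = -41.0%.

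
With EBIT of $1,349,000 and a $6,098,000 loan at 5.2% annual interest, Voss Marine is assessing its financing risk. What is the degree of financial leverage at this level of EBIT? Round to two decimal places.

1.31

Interest = $317,096.00.
Degree of financial leverage = EBIT / (EBIT − interest) = $1,349,000 / $1,031,904.00 = 1.3073.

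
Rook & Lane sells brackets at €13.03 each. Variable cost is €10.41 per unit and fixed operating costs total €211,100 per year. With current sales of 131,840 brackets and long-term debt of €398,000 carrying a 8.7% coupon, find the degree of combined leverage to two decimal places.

3.46

Contribution at this volume is 131,840 × €2.62 = €345,420.80.
Subtracting fixed costs: EBIT = €345,420.80 − €211,100 = €134,320.80. Interest = €34,626.00.
DOL = €345,420.80 ÷ €134,320.80 = 2.5716; DFL = €134,320.80 ÷ €99,694.80 = 1.3473.
DCL = DOL × DFL = 2.5716 × 1.3473 = 3.4647.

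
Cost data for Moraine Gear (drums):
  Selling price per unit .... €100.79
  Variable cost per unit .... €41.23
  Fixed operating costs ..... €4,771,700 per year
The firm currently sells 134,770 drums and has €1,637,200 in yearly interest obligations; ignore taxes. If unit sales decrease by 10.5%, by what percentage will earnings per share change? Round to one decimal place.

-52.1%

At 134,770 units, contribution = 134,770 × €59.56 = €8,026,901.20.
Operating income = contribution − fixed costs = €8,026,901.20 − €4,771,700 = €3,255,201.20.
After interest of €1,637,200.00, pre-tax earnings = €1,618,001.20.
DCL = total CM / (EBIT − I) = €8,026,901.20 / €1,618,001.20 = 4.9610.
EPS therefore changes by 4.9610 × (-10.5%) = -52.1%.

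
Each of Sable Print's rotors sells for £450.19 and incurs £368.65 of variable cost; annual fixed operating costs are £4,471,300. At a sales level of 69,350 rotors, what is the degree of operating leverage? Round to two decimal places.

Contribution at this volume is 69,350 × £81.54 = £5,654,799.00.
Subtracting fixed costs: EBIT = £5,654,799.00 − £4,471,300 = £1,183,499.00.
So DOL = total CM / EBIT = £5,654,799.00 / £1,183,499.00 = 4.7780.

4.78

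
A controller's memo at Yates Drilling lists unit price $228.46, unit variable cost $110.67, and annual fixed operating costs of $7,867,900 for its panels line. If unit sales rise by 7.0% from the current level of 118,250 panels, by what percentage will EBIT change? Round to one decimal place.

+16.1%

Total contribution margin = 118,250 × $117.79 = $13,928,667.50.
Operating income = contribution − fixed costs = $13,928,667.50 − $7,867,900 = $6,060,767.50.
Degree of operating leverage = $13,928,667.50 / $6,060,767.50 = 2.2982.
%ΔEBIT = DOL × %ΔSales = 2.2982 × +7.0% = +16.1%.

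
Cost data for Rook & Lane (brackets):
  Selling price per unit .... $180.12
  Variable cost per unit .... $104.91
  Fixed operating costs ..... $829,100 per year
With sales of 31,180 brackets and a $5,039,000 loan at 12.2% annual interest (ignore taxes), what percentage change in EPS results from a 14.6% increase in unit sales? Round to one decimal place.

Total contribution margin = 31,180 × $75.21 = $2,345,047.80.
Subtracting fixed costs: EBIT = $2,345,047.80 − $829,100 = $1,515,947.80.
After interest of $614,758.00, pre-tax earnings = $901,189.80.
Degree of combined leverage = contribution ÷ (EBIT − I) = $2,345,047.80 ÷ $901,189.80 = 2.6022.
EPS therefore changes by 2.6022 × (+14.6%) = +38.0%.

+38.0%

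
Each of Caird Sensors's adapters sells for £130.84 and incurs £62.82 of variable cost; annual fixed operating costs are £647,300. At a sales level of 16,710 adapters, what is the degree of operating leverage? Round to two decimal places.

Total contribution margin = 16,710 × £68.02 = £1,136,614.20.
Subtracting fixed costs: EBIT = £1,136,614.20 − £647,300 = £489,314.20.
DOL = contribution ÷ EBIT = £1,136,614.20 ÷ £489,314.20 = 2.3229.

2.32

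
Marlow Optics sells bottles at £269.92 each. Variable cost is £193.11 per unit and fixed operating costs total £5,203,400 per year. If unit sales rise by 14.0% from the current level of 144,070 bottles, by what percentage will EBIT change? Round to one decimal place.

Contribution at this volume is 144,070 × £76.81 = £11,066,016.70.
Subtracting fixed costs: EBIT = £11,066,016.70 − £5,203,400 = £5,862,616.70.
Degree of operating leverage = £11,066,016.70 / £5,862,616.70 = 1.8876.
%ΔEBIT = DOL × %ΔSales = 1.8876 × +14.0% = +26.4%.

+26.4%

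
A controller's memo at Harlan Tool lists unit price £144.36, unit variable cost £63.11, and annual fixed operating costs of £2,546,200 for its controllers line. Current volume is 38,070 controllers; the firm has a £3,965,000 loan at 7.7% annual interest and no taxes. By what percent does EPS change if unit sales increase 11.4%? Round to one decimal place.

Contribution at this volume is 38,070 × £81.25 = £3,093,187.50.
EBIT = £3,093,187.50 − £2,546,200 = £546,987.50.
After interest of £305,305.00, pre-tax earnings = £241,682.50.
Degree of combined leverage = contribution ÷ (EBIT − I) = £3,093,187.50 ÷ £241,682.50 = 12.7986.
%ΔEPS = DCL × %ΔSales = 12.7986 × +11.4% = +145.9%.

+145.9%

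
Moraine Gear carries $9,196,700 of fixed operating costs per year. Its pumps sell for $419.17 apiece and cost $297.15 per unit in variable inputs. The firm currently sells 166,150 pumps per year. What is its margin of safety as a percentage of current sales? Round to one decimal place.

54.6%

Unit CM = price − variable cost = $419.17 − $297.15 = $122.02. Break-even units = $9,196,700 ÷ $122.02 = 75,370.43; break-even revenue = 75,370.43 × $419.17 = $31,593,023.59.
Current sales = 166,150 × $419.17 = $69,645,095.50.
Margin of safety = ($69,645,095.50 − $31,593,023.59) ÷ $69,645,095.50 = 54.6%.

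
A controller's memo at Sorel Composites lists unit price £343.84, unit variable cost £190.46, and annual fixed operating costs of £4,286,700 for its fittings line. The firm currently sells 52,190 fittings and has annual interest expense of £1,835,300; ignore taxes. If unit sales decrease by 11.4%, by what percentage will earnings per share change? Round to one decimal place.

Contribution at this volume is 52,190 × £153.38 = £8,004,902.20.
EBIT = £8,004,902.20 − £4,286,700 = £3,718,202.20.
After interest of £1,835,300.00, pre-tax earnings = £1,882,902.20.
Degree of combined leverage = contribution ÷ (EBIT − I) = £8,004,902.20 ÷ £1,882,902.20 = 4.2514.
EPS therefore changes by 4.2514 × (-11.4%) = -48.5%.

-48.5%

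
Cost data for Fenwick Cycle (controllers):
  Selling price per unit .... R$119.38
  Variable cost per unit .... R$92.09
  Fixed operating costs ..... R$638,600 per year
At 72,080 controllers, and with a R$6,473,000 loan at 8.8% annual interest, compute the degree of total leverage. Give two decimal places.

Total contribution margin = 72,080 × R$27.29 = R$1,967,063.20.
EBIT = R$1,967,063.20 − R$638,600 = R$1,328,463.20. Interest = R$569,624.00, so EBIT − I = R$758,839.20.
Degree of total leverage = total CM / (EBIT − interest) = R$1,967,063.20 / R$758,839.20 = 2.5922.

2.59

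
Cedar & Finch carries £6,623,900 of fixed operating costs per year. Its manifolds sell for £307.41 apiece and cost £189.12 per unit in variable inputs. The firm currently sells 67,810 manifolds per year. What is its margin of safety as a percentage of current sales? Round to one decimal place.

17.4%

Contribution margin per unit = £307.41 − £189.12 = £118.29. Break-even units = £6,623,900 ÷ £118.29 = 55,997.13; break-even revenue = 55,997.13 × £307.41 = £17,214,076.41.
Current sales = 67,810 × £307.41 = £20,845,472.10.
Margin of safety = (£20,845,472.10 − £17,214,076.41) ÷ £20,845,472.10 = 17.4%.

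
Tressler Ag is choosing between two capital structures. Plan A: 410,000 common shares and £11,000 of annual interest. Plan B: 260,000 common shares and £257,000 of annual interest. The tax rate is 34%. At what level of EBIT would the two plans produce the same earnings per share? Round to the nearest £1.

Set EPS_A = EPS_B: (EBIT − £11,000)(1 − 0.34) ÷ 410,000 = (EBIT − £257,000)(1 − 0.34) ÷ 260,000.
Cancelling (1 − t) and cross-multiplying: 260,000·(EBIT − 11,000) = 410,000·(EBIT − 257,000).
EBIT × (410,000 − 260,000) = 257,000 × 410,000 − 11,000 × 260,000 = 102,510,000,000, so EBIT = 102,510,000,000 ÷ 150,000 = 683,400.00.

£683,400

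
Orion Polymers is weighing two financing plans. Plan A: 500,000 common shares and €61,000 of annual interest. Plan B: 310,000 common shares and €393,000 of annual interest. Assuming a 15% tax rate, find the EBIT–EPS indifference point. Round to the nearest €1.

€934,684

At indifference, (EBIT − 61,000)(1 − t)/500,000 = (EBIT − 393,000)(1 − t)/310,000.
The (1 − t) factor cancels: (EBIT − 61,000) × 310,000 = (EBIT − 393,000) × 500,000.
Solving, EBIT = (393,000·500,000 − 61,000·310,000) / (500,000 − 310,000) = 177,590,000,000 / 190,000 = 934,684.21.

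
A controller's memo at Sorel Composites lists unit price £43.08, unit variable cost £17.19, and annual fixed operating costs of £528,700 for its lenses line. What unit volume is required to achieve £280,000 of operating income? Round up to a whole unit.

Contribution margin per unit = £43.08 − £17.19 = £25.89.
Units = (FC + target) / CM = (£528,700 + £280,000) / £25.89 = 31,236.00, so 31,236 lenses.

31,236 lenses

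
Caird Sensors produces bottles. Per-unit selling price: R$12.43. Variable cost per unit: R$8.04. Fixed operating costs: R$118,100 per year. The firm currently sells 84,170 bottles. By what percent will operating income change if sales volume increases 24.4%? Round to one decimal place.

+35.9%

Total contribution margin = 84,170 × R$4.39 = R$369,506.30.
Subtracting fixed costs: EBIT = R$369,506.30 − R$118,100 = R$251,406.30.
DOL = contribution ÷ EBIT = R$369,506.30 ÷ R$251,406.30 = 1.4698.
%ΔEBIT = DOL × %ΔSales = 1.4698 × +24.4% = +35.9%.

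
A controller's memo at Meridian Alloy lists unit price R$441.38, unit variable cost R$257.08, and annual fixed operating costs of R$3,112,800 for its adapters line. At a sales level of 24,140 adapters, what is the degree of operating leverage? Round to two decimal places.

3.33

At 24,140 units, contribution = 24,140 × R$184.30 = R$4,449,002.00.
EBIT = R$4,449,002.00 − R$3,112,800 = R$1,336,202.00.
DOL = contribution ÷ EBIT = R$4,449,002.00 ÷ R$1,336,202.00 = 3.3296.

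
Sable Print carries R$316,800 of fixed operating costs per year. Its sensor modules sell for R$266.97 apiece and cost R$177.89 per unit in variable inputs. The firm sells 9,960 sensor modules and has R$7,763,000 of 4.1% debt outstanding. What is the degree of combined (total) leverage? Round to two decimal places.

3.52

Contribution at this volume is 9,960 × R$89.08 = R$887,236.80.
EBIT = R$887,236.80 − R$316,800 = R$570,436.80. Interest = R$318,283.00.
DOL = R$887,236.80 ÷ R$570,436.80 = 1.5554; DFL = R$570,436.80 ÷ R$252,153.80 = 2.2623.
DCL = DOL × DFL = 1.5554 × 2.2623 = 3.5188.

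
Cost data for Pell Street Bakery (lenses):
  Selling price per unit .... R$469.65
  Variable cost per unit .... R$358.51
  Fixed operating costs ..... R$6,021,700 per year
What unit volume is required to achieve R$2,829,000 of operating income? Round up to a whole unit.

79,636 lenses

Contribution margin per unit = R$469.65 − R$358.51 = R$111.14.
Units = (FC + target) / CM = (R$6,021,700 + R$2,829,000) / R$111.14 = 79,635.59, so 79,636 lenses.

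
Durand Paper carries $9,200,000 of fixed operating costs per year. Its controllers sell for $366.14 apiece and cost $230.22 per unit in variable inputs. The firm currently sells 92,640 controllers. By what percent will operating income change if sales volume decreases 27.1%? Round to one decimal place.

-100.6%

Total contribution margin = 92,640 × $135.92 = $12,591,628.80.
EBIT = $12,591,628.80 − $9,200,000 = $3,391,628.80.
So DOL = total CM / EBIT = $12,591,628.80 / $3,391,628.80 = 3.7126.
%ΔEBIT = DOL × %ΔSales = 3.7126 × -27.1% = -100.6%.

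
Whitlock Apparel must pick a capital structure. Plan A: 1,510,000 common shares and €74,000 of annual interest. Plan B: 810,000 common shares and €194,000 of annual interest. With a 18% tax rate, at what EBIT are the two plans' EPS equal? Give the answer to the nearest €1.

€332,857

At indifference, (EBIT − 74,000)(1 − t)/1,510,000 = (EBIT − 194,000)(1 − t)/810,000.
Cancelling (1 − t) and cross-multiplying: 810,000·(EBIT − 74,000) = 1,510,000·(EBIT − 194,000).
Solving, EBIT = (194,000·1,510,000 − 74,000·810,000) / (1,510,000 − 810,000) = 233,000,000,000 / 700,000 = 332,857.14.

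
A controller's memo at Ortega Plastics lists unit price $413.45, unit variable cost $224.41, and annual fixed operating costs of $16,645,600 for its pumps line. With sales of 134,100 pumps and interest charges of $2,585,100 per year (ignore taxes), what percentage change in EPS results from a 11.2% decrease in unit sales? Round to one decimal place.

Contribution at this volume is 134,100 × $189.04 = $25,350,264.00.
Subtracting fixed costs: EBIT = $25,350,264.00 − $16,645,600 = $8,704,664.00.
Interest = $2,585,100.00, so EBIT − I = $6,119,564.00.
Degree of combined leverage = contribution ÷ (EBIT − I) = $25,350,264.00 ÷ $6,119,564.00 = 4.1425.
EPS therefore changes by 4.1425 × (-11.2%) = -46.4%.

-46.4%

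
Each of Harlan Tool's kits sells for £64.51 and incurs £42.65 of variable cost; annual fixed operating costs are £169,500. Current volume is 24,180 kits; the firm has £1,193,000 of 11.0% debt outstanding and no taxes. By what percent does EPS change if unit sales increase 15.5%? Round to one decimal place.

Contribution at this volume is 24,180 × £21.86 = £528,574.80.
Subtracting fixed costs: EBIT = £528,574.80 − £169,500 = £359,074.80.
Interest = £131,230.00, so EBIT − I = £227,844.80.
DCL = total CM / (EBIT − I) = £528,574.80 / £227,844.80 = 2.3199.
EPS therefore changes by 2.3199 × (+15.5%) = +36.0%.

+36.0%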